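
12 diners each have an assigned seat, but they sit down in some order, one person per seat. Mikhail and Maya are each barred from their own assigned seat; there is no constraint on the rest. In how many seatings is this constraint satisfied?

402796800

Inclusion-exclusion on the 2 forbidden self-matches:
Σ_{j=0}^{2} (-1)^j C(2,j)(12-j)!
= C(2,0)·12! - C(2,1)·11! + C(2,2)·10!
= 479001600 - 79833600 + 3628800
= 402796800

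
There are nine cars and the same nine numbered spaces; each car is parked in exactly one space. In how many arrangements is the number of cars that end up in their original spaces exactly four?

Choose which 4 of the 9 are fixed: C(9,4) = 126.
The remaining 5 must be deranged: !5 = 44.
Total: 126 × 44 = 5544.

5544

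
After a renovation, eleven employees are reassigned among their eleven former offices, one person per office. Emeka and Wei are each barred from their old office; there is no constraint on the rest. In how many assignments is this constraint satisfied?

Let A_j be the event that the j-th constrained one is fixed. By inclusion-exclusion over the 2 events:
Σ_{j=0}^{2} (-1)^j C(2,j)(11-j)!
= C(2,0)·11! - C(2,1)·10! + C(2,2)·9!
= 39916800 - 7257600 + 362880
= 33022080

33022080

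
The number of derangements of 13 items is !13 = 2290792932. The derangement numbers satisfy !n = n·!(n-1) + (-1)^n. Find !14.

32071101049

!14 = 14·2290792932 + 1 = 32071101049.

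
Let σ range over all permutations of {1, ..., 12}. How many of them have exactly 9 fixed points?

Choose which 9 of the 12 are fixed: C(12,9) = 220.
The remaining 3 must be deranged: !3 = 2.
Total: 220 × 2 = 440.

440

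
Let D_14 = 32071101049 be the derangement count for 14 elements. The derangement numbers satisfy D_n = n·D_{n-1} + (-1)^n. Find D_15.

481066515734

D_15 = 15·32071101049 - 1 = 481066515734.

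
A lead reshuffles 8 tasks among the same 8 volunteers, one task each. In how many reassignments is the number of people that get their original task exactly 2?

7420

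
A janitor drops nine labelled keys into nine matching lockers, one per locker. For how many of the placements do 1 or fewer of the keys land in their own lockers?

266993

Sum C(9,i)·!(9-i) for i = 0..1:
  i=0: C(9,0)·!9 = 1·133496 = 133496
  i=1: C(9,1)·!8 = 9·14833 = 133497
Total = 266993.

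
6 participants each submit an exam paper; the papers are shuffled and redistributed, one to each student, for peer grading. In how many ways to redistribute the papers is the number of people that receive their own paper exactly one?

264

Choose which one of the 6 is fixed: C(6,1) = 6.
The other 5 form a derangement: !5 = 44.
Total: 6 × 44 = 264.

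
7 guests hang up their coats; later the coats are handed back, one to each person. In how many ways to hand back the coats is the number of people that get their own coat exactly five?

Pick the 5 fixed positions: C(7,5) = 21 ways.
The remaining 2 must be deranged: !2 = 1.
Total: 21 × 1 = 21.

21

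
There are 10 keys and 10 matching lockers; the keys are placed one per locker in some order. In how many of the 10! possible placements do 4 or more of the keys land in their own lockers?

68914

Sum C(10,i)·!(10-i) for i = 4..10:
  i=4: C(10,4)·!6 = 210·265 = 55650
  i=5: C(10,5)·!5 = 252·44 = 11088
  i=6: C(10,6)·!4 = 210·9 = 1890
  i=7: C(10,7)·!3 = 120·2 = 240
  i=8: C(10,8)·!2 = 45·1 = 45
  i=9: C(10,9)·!1 = 10·0 = 0
  i=10: C(10,10)·!0 = 1·1 = 1
Total = 68914.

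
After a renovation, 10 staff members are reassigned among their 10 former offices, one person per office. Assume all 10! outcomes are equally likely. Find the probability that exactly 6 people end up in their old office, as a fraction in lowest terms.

Favorable outcomes: C(10,6)·!4 = 210·9 = 1890.
Total outcomes: 10! = 3628800.
Probability = 1890/3628800 = 1/1920.

1/1920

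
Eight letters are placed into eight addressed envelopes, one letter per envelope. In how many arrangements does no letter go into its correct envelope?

14833

The number of derangements of 8 is !8 = Σ_{k=0}^{8} (-1)^k·8!/k!
= 8! - 8!/1! + 8!/2! - 8!/3! + 8!/4! - 8!/5! + 8!/6! - 8!/7! + 8!/8!
= 40320 - 40320 + 20160 - 6720 + 1680 - 336 + 56 - 8 + 1
= 14833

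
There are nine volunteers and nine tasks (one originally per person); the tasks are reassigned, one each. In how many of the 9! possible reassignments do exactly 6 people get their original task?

168

Pick the 6 fixed positions: C(9,6) = 84 ways.
The remaining 3 must be deranged: !3 = 2.
Total: 84 × 2 = 168.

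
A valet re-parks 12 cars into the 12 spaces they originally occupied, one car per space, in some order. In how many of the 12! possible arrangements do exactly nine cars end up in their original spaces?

440

Choose which 9 of the 12 are fixed: C(12,9) = 220.
The remaining 3 must be deranged: !3 = 2.
Total: 220 × 2 = 440.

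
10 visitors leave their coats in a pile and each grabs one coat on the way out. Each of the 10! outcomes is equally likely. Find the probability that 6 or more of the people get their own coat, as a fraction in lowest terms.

Favorable outcomes: Σ_{i≥6} C(10,i)·!(10-i) = 210·9 + 120·2 + 45·1 + 10·0 + 1·1 = 2176.
Total outcomes: 10! = 3628800.
Probability = 2176/3628800 = 17/28350.

17/28350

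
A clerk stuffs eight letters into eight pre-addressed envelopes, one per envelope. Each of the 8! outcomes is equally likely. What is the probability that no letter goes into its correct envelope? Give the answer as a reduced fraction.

2119/5760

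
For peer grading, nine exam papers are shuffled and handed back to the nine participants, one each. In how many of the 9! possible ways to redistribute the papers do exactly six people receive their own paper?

168

Pick the 6 fixed positions: C(9,6) = 84 ways.
The other 3 form a derangement: !3 = 2.
Total: 84 × 2 = 168.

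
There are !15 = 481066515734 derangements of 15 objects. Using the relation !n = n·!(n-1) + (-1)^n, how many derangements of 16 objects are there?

7697064251745

!16 = 16·481066515734 + 1 = 7697064251745.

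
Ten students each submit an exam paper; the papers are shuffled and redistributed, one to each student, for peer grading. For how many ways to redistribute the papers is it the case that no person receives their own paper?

By inclusion-exclusion, !10 = Σ (-1)^k · 10!/k! for k=0..10
= 10! - 10!/1! + 10!/2! - 10!/3! + 10!/4! - 10!/5! + 10!/6! - 10!/7! + 10!/8! - 10!/9! + 10!/10!
= 3628800 - 3628800 + 1814400 - 604800 + 151200 - 30240 + 5040 - 720 + 90 - 10 + 1
= 1334961

1334961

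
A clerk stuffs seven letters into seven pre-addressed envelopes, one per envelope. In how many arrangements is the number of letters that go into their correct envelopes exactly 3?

315

Pick the 3 fixed positions: C(7,3) = 35 ways.
The other 4 form a derangement: !4 = 9.
Total: 35 × 9 = 315.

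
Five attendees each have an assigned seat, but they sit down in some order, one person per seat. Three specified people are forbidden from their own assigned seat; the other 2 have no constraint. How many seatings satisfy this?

64

Let A_j be the event that the j-th constrained one is fixed. By inclusion-exclusion over the 3 events:
Σ_{j=0}^{3} (-1)^j C(3,j)(5-j)!
= C(3,0)·5! - C(3,1)·4! + C(3,2)·3! - C(3,3)·2!
= 120 - 72 + 18 - 2
= 64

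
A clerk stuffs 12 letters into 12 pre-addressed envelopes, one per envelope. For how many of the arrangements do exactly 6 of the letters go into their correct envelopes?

244860

Choose which 6 of the 12 are fixed: C(12,6) = 924.
The remaining 6 must be deranged: !6 = 265.
Total: 924 × 265 = 244860.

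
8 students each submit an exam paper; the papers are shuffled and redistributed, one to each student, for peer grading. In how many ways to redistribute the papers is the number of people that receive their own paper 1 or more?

25487

Sum C(8,i)·!(8-i) for i = 1..8:
  i=1: C(8,1)·!7 = 8·1854 = 14832
  i=2: C(8,2)·!6 = 28·265 = 7420
  i=3: C(8,3)·!5 = 56·44 = 2464
  i=4: C(8,4)·!4 = 70·9 = 630
  i=5: C(8,5)·!3 = 56·2 = 112
  i=6: C(8,6)·!2 = 28·1 = 28
  i=7: C(8,7)·!1 = 8·0 = 0
  i=8: C(8,8)·!0 = 1·1 = 1
Total = 25487.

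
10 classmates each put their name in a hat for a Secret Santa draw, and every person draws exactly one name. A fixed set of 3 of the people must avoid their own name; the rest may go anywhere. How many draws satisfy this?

2656080

Inclusion-exclusion on the 3 forbidden self-matches:
Σ_{j=0}^{3} (-1)^j C(3,j)(10-j)!
= C(3,0)·10! - C(3,1)·9! + C(3,2)·8! - C(3,3)·7!
= 3628800 - 1088640 + 120960 - 5040
= 2656080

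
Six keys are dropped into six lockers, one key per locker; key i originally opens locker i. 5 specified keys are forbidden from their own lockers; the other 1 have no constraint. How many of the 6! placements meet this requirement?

309

Let A_j be the event that the j-th constrained one is fixed. By inclusion-exclusion over the 5 events:
Σ_{j=0}^{5} (-1)^j C(5,j)(6-j)!
= C(5,0)·6! - C(5,1)·5! + C(5,2)·4! - C(5,3)·3! + C(5,4)·2! - C(5,5)·1!
= 720 - 600 + 240 - 60 + 10 - 1
= 309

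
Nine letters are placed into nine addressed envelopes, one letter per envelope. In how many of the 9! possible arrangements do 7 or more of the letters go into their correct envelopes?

37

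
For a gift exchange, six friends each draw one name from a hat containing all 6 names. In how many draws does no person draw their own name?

265

Recurrence: !6 = 5·(!5 + !4).
!6 = 5·(44 + 9) = 5·53 = 265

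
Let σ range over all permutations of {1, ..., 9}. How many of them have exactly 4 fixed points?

5544

Choose which 4 of the 9 are fixed: C(9,4) = 126.
The other 5 form a derangement: !5 = 44.
Total: 126 × 44 = 5544.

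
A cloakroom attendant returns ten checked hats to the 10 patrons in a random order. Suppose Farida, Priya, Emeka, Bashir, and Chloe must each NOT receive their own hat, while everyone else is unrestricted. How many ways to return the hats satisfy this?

Inclusion-exclusion on the 5 forbidden self-matches:
Σ_{j=0}^{5} (-1)^j C(5,j)(10-j)!
= C(5,0)·10! - C(5,1)·9! + C(5,2)·8! - C(5,3)·7! + C(5,4)·6! - C(5,5)·5!
= 3628800 - 1814400 + 403200 - 50400 + 3600 - 120
= 2170680

2170680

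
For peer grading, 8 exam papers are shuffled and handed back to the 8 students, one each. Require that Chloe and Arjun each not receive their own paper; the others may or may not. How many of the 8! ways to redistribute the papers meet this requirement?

Let A_j be the event that the j-th constrained one is fixed. By inclusion-exclusion over the 2 events:
Σ_{j=0}^{2} (-1)^j C(2,j)(8-j)!
= C(2,0)·8! - C(2,1)·7! + C(2,2)·6!
= 40320 - 10080 + 720
= 30960

30960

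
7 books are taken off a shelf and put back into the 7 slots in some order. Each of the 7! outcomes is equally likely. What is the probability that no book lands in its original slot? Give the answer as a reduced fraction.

103/280

Favorable outcomes: !7 = 1854.
Total outcomes: 7! = 5040.
Probability = 1854/5040 = 103/280.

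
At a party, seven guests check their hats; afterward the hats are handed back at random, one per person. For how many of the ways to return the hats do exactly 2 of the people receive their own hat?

924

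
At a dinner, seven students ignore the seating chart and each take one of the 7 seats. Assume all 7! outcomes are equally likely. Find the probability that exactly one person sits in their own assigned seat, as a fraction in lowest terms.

53/144

Favorable outcomes: C(7,1)·!6 = 7·265 = 1855.
Total outcomes: 7! = 5040.
Probability = 1855/5040 = 53/144.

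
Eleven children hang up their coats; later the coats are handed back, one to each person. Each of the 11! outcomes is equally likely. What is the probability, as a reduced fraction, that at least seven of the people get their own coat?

839/9979200

Favorable outcomes: Σ_{i≥7} C(11,i)·!(11-i) = 330·9 + 165·2 + 55·1 + 11·0 + 1·1 = 3356.
Total outcomes: 11! = 39916800.
Probability = 3356/39916800 = 839/9979200.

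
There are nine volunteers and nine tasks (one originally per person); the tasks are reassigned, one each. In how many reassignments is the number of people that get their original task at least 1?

229384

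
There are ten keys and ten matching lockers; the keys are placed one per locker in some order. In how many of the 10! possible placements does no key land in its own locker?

!10 is the nearest integer to 10!/e.
10! = 3628800, and 3628800/e ≈ 1334960.92, so !10 = 1334961.

1334961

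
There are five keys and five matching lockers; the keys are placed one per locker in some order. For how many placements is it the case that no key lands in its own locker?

44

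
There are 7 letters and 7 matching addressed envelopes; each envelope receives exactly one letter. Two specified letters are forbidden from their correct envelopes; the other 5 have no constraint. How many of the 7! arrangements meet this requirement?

Let A_j be the event that the j-th constrained one is fixed. By inclusion-exclusion over the 2 events:
Σ_{j=0}^{2} (-1)^j C(2,j)(7-j)!
= C(2,0)·7! - C(2,1)·6! + C(2,2)·5!
= 5040 - 1440 + 120
= 3720

3720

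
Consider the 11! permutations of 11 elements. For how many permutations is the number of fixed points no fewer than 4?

757934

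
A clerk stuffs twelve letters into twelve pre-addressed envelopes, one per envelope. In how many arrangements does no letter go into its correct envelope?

Use !n = n·!(n-1) + (-1)^n.
!12 = 12·14684570 + 1 = 176214841

176214841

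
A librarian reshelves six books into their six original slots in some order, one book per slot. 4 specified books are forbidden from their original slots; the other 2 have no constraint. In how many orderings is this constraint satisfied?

362

Inclusion-exclusion on the 4 forbidden self-matches:
Σ_{j=0}^{4} (-1)^j C(4,j)(6-j)!
= C(4,0)·6! - C(4,1)·5! + C(4,2)·4! - C(4,3)·3! + C(4,4)·2!
= 720 - 480 + 144 - 24 + 2
= 362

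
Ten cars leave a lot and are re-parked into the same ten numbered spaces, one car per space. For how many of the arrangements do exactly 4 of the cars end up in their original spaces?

Choose which 4 of the 10 are fixed: C(10,4) = 210.
The remaining 6 must be deranged: !6 = 265.
Total: 210 × 265 = 55650.

55650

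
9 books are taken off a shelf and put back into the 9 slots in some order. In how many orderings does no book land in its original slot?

!9 is the nearest integer to 9!/e.
9! = 362880, and 362880/e ≈ 133496.09, so !9 = 133496.

133496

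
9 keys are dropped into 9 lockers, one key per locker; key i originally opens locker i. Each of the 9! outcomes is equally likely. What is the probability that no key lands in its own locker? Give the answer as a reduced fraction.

16687/45360

Favorable outcomes: !9 = 133496.
Total outcomes: 9! = 362880.
Probability = 133496/362880 = 16687/45360.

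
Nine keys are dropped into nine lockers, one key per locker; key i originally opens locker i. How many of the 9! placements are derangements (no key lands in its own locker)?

!9 = 9! · Σ_{k=0}^{9} (-1)^k/k!
= 9! - 9!/1! + 9!/2! - 9!/3! + 9!/4! - 9!/5! + 9!/6! - 9!/7! + 9!/8! - 9!/9!
= 362880 - 362880 + 181440 - 60480 + 15120 - 3024 + 504 - 72 + 9 - 1
= 133496

133496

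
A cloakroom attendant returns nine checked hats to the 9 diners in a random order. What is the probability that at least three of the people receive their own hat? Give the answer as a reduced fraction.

29143/362880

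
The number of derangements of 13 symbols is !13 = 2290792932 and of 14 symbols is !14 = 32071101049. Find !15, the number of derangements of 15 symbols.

!15 = (15-1)·(!14 + !13) = 14·(32071101049 + 2290792932) = 14·34361893981 = 481066515734.

481066515734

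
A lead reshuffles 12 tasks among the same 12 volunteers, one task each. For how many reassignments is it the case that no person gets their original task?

176214841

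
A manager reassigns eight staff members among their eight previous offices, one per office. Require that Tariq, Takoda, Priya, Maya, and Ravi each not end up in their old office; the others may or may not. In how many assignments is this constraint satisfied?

Let A_j be the event that the j-th constrained one is fixed. By inclusion-exclusion over the 5 events:
Σ_{j=0}^{5} (-1)^j C(5,j)(8-j)!
= C(5,0)·8! - C(5,1)·7! + C(5,2)·6! - C(5,3)·5! + C(5,4)·4! - C(5,5)·3!
= 40320 - 25200 + 7200 - 1200 + 120 - 6
= 21234

21234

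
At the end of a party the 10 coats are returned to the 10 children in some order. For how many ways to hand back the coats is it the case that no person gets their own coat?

By inclusion-exclusion, !10 = Σ (-1)^k · 10!/k! for k=0..10
= 10! - 10!/1! + 10!/2! - 10!/3! + 10!/4! - 10!/5! + 10!/6! - 10!/7! + 10!/8! - 10!/9! + 10!/10!
= 3628800 - 3628800 + 1814400 - 604800 + 151200 - 30240 + 5040 - 720 + 90 - 10 + 1
= 1334961

1334961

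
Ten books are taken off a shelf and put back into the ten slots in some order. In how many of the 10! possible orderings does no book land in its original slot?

1334961

Recurrence: !10 = 10·!9 + (-1)^10.
!10 = 10·133496 + 1 = 1334961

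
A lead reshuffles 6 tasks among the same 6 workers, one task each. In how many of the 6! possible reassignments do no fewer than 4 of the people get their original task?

# with exactly i fixed is C(6,i)·!(6-i); sum over i=4..6:
  i=4: C(6,4)·!2 = 15·1 = 15
  i=5: C(6,5)·!1 = 6·0 = 0
  i=6: C(6,6)·!0 = 1·1 = 1
Total = 16.

16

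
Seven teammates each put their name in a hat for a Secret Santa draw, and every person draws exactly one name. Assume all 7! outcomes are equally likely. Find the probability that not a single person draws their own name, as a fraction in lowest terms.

103/280

Favorable outcomes: !7 = 1854.
Total outcomes: 7! = 5040.
Probability = 1854/5040 = 103/280.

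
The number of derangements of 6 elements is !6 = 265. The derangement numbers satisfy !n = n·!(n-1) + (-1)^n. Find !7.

1854

!7 = 7·265 - 1 = 1854.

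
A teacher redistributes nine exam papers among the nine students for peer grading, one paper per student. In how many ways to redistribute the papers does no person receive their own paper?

133496

Use !n = (n-1)(!(n-1) + !(n-2)).
!9 = 8·(14833 + 1854) = 8·16687 = 133496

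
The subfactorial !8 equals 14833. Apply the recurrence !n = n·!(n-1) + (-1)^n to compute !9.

133496

!9 = 9·14833 - 1 = 133496.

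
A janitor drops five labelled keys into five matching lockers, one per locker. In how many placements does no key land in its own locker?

Use !n = (n-1)(!(n-1) + !(n-2)).
!5 = 4·(9 + 2) = 4·11 = 44

44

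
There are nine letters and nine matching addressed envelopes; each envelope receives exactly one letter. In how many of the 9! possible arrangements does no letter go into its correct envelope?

The number of derangements of 9 is !9 = Σ_{k=0}^{9} (-1)^k·9!/k!
= 9! - 9!/1! + 9!/2! - 9!/3! + 9!/4! - 9!/5! + 9!/6! - 9!/7! + 9!/8! - 9!/9!
= 362880 - 362880 + 181440 - 60480 + 15120 - 3024 + 504 - 72 + 9 - 1
= 133496

133496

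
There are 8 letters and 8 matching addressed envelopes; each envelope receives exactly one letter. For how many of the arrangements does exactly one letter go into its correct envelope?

14832

Pick the single fixed position: C(8,1) = 8 ways.
The other 7 form a derangement: !7 = 1854.
Total: 8 × 1854 = 14832.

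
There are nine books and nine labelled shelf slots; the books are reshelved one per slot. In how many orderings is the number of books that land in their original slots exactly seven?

36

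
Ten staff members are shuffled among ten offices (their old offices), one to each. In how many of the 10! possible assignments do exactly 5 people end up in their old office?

Choose which 5 of the 10 are fixed: C(10,5) = 252.
The remaining 5 must be deranged: !5 = 44.
Total: 252 × 44 = 11088.

11088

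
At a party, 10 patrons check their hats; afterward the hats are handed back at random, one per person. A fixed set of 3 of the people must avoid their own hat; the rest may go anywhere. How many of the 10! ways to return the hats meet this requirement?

2656080

Let A_j be the event that the j-th constrained one is fixed. By inclusion-exclusion over the 3 events:
Σ_{j=0}^{3} (-1)^j C(3,j)(10-j)!
= C(3,0)·10! - C(3,1)·9! + C(3,2)·8! - C(3,3)·7!
= 3628800 - 1088640 + 120960 - 5040
= 2656080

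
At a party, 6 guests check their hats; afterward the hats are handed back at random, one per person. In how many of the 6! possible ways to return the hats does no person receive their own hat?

265

By inclusion-exclusion, !6 = Σ (-1)^k · 6!/k! for k=0..6
= 6! - 6!/1! + 6!/2! - 6!/3! + 6!/4! - 6!/5! + 6!/6!
= 720 - 720 + 360 - 120 + 30 - 6 + 1
= 265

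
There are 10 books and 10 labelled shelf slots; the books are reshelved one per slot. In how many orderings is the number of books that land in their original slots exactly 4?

Pick the 4 fixed positions: C(10,4) = 210 ways.
The remaining 6 must be deranged: !6 = 265.
Total: 210 × 265 = 55650.

55650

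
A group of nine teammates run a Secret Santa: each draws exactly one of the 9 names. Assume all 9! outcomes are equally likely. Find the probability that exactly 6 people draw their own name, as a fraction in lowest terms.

1/2160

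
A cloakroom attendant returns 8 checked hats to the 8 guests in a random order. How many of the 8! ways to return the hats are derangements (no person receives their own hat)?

14833

Recurrence: !8 = 8·!7 + (-1)^8.
!8 = 8·1854 + 1 = 14833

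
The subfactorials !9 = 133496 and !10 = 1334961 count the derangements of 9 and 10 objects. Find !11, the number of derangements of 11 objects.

14684570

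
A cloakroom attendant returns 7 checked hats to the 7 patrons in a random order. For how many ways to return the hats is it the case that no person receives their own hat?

1854

!7 = 7! · Σ_{k=0}^{7} (-1)^k/k!
= 7! - 7!/1! + 7!/2! - 7!/3! + 7!/4! - 7!/5! + 7!/6! - 7!/7!
= 5040 - 5040 + 2520 - 840 + 210 - 42 + 7 - 1
= 1854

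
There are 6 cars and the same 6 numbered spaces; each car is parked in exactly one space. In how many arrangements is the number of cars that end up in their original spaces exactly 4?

15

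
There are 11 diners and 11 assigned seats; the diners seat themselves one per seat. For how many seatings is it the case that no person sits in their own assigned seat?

14684570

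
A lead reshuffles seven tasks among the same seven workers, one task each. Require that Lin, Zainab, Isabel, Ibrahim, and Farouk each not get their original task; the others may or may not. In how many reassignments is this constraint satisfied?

2428

Inclusion-exclusion on the 5 forbidden self-matches:
Σ_{j=0}^{5} (-1)^j C(5,j)(7-j)!
= C(5,0)·7! - C(5,1)·6! + C(5,2)·5! - C(5,3)·4! + C(5,4)·3! - C(5,5)·2!
= 5040 - 3600 + 1200 - 240 + 30 - 2
= 2428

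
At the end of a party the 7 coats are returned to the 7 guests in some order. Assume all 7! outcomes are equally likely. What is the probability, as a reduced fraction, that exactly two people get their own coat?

11/60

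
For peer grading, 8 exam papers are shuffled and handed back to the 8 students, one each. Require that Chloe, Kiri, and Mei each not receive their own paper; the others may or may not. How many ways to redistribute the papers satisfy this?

27240

Inclusion-exclusion on the 3 forbidden self-matches:
Σ_{j=0}^{3} (-1)^j C(3,j)(8-j)!
= C(3,0)·8! - C(3,1)·7! + C(3,2)·6! - C(3,3)·5!
= 40320 - 15120 + 2160 - 120
= 27240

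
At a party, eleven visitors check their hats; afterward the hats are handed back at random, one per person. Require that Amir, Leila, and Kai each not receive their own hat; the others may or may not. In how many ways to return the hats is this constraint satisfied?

30078720

Let A_j be the event that the j-th constrained one is fixed. By inclusion-exclusion over the 3 events:
Σ_{j=0}^{3} (-1)^j C(3,j)(11-j)!
= C(3,0)·11! - C(3,1)·10! + C(3,2)·9! - C(3,3)·8!
= 39916800 - 10886400 + 1088640 - 40320
= 30078720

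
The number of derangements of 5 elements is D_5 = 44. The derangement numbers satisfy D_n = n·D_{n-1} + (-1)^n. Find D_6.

265

D_6 = 6·44 + 1 = 265.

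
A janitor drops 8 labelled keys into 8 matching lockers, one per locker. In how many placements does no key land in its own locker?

Recurrence: !8 = 8·!7 + (-1)^8.
!8 = 8·1854 + 1 = 14833

14833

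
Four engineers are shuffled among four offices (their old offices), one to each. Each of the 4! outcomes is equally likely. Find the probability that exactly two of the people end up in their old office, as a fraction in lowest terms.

1/4

Favorable outcomes: C(4,2)·!2 = 6·1 = 6.
Total outcomes: 4! = 24.
Probability = 6/24 = 1/4.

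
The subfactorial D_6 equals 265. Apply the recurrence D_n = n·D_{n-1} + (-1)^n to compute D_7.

1854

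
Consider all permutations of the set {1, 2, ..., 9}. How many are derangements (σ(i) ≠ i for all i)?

Use !n = (n-1)(!(n-1) + !(n-2)).
!9 = 8·(14833 + 1854) = 8·16687 = 133496

133496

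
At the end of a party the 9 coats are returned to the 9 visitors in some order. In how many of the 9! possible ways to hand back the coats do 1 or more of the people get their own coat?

Sum C(9,i)·!(9-i) for i = 1..9:
  i=1: C(9,1)·!8 = 9·14833 = 133497
  i=2: C(9,2)·!7 = 36·1854 = 66744
  i=3: C(9,3)·!6 = 84·265 = 22260
  i=4: C(9,4)·!5 = 126·44 = 5544
  i=5: C(9,5)·!4 = 126·9 = 1134
  i=6: C(9,6)·!3 = 84·2 = 168
  i=7: C(9,7)·!2 = 36·1 = 36
  i=8: C(9,8)·!1 = 9·0 = 0
  i=9: C(9,9)·!0 = 1·1 = 1
Total = 229384.

229384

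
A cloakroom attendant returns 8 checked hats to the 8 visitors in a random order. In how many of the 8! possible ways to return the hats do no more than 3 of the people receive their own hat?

39549

# with exactly i fixed is C(8,i)·!(8-i); sum over i=0..3:
  i=0: C(8,0)·!8 = 1·14833 = 14833
  i=1: C(8,1)·!7 = 8·1854 = 14832
  i=2: C(8,2)·!6 = 28·265 = 7420
  i=3: C(8,3)·!5 = 56·44 = 2464
Total = 39549.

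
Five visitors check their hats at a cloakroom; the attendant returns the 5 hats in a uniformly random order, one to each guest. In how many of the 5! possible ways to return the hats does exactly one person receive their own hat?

45

Choose which one of the 5 is fixed: C(5,1) = 5.
The remaining 4 must be deranged: !4 = 9.
Total: 5 × 9 = 45.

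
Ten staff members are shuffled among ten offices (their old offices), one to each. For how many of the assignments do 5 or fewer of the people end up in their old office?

Sum C(10,i)·!(10-i) for i = 0..5:
  i=0: C(10,0)·!10 = 1·1334961 = 1334961
  i=1: C(10,1)·!9 = 10·133496 = 1334960
  i=2: C(10,2)·!8 = 45·14833 = 667485
  i=3: C(10,3)·!7 = 120·1854 = 222480
  i=4: C(10,4)·!6 = 210·265 = 55650
  i=5: C(10,5)·!5 = 252·44 = 11088
Total = 3626624.

3626624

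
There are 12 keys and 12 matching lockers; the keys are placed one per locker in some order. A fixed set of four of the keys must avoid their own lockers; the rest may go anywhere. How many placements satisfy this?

Let A_j be the event that the j-th constrained one is fixed. By inclusion-exclusion over the 4 events:
Σ_{j=0}^{4} (-1)^j C(4,j)(12-j)!
= C(4,0)·12! - C(4,1)·11! + C(4,2)·10! - C(4,3)·9! + C(4,4)·8!
= 479001600 - 159667200 + 21772800 - 1451520 + 40320
= 339696000

339696000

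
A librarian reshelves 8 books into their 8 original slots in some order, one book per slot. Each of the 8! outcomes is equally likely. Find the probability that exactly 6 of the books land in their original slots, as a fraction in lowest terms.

1/1440

Favorable outcomes: C(8,6)·!2 = 28·1 = 28.
Total outcomes: 8! = 40320.
Probability = 28/40320 = 1/1440.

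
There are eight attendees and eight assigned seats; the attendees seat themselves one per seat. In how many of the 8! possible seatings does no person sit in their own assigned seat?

The number of derangements of 8 is !8 = Σ_{k=0}^{8} (-1)^k·8!/k!
= 8! - 8!/1! + 8!/2! - 8!/3! + 8!/4! - 8!/5! + 8!/6! - 8!/7! + 8!/8!
= 40320 - 40320 + 20160 - 6720 + 1680 - 336 + 56 - 8 + 1
= 14833

14833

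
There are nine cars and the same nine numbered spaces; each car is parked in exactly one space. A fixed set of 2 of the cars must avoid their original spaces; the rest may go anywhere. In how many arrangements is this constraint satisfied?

287280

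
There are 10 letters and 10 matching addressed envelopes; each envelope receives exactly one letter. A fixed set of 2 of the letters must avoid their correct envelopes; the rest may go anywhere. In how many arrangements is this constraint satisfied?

2943360

Let A_j be the event that the j-th constrained one is fixed. By inclusion-exclusion over the 2 events:
Σ_{j=0}^{2} (-1)^j C(2,j)(10-j)!
= C(2,0)·10! - C(2,1)·9! + C(2,2)·8!
= 3628800 - 725760 + 40320
= 2943360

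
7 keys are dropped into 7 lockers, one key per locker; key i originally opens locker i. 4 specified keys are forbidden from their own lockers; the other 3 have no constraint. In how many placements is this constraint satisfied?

2790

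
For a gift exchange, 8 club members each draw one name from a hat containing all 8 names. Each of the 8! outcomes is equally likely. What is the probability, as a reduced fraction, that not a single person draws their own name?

Favorable outcomes: !8 = 14833.
Total outcomes: 8! = 40320.
Probability = 14833/40320 = 2119/5760.

2119/5760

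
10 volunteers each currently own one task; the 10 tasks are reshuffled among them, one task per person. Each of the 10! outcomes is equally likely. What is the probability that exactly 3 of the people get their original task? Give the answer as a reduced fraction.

103/1680

Favorable outcomes: C(10,3)·!7 = 120·1854 = 222480.
Total outcomes: 10! = 3628800.
Probability = 222480/3628800 = 103/1680.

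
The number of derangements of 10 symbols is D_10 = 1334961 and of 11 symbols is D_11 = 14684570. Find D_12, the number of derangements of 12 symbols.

176214841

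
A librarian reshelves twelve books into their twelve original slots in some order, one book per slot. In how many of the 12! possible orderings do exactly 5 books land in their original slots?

1468368

Pick the 5 fixed positions: C(12,5) = 792 ways.
The remaining 7 must be deranged: !7 = 1854.
Total: 792 × 1854 = 1468368.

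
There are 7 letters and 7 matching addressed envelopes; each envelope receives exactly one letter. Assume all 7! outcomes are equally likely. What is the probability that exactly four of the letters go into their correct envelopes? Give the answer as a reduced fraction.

1/72

Favorable outcomes: C(7,4)·!3 = 35·2 = 70.
Total outcomes: 7! = 5040.
Probability = 70/5040 = 1/72.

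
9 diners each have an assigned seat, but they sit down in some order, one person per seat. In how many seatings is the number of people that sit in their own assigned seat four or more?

6883

Sum C(9,i)·!(9-i) for i = 4..9:
  i=4: C(9,4)·!5 = 126·44 = 5544
  i=5: C(9,5)·!4 = 126·9 = 1134
  i=6: C(9,6)·!3 = 84·2 = 168
  i=7: C(9,7)·!2 = 36·1 = 36
  i=8: C(9,8)·!1 = 9·0 = 0
  i=9: C(9,9)·!0 = 1·1 = 1
Total = 6883.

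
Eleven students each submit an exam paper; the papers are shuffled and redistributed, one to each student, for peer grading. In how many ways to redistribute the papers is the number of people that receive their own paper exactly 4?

611820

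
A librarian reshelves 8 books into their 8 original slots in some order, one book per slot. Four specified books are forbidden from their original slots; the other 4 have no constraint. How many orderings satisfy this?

Inclusion-exclusion on the 4 forbidden self-matches:
Σ_{j=0}^{4} (-1)^j C(4,j)(8-j)!
= C(4,0)·8! - C(4,1)·7! + C(4,2)·6! - C(4,3)·5! + C(4,4)·4!
= 40320 - 20160 + 4320 - 480 + 24
= 24024

24024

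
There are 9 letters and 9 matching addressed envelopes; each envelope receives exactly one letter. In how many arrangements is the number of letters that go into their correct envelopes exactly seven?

Pick the 7 fixed positions: C(9,7) = 36 ways.
The remaining 2 must be deranged: !2 = 1.
Total: 36 × 1 = 36.

36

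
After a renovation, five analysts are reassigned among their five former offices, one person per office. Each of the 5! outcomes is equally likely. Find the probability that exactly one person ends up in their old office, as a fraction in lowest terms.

3/8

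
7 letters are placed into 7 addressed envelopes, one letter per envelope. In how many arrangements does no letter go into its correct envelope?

1854

By inclusion-exclusion, !7 = Σ (-1)^k · 7!/k! for k=0..7
= 7! - 7!/1! + 7!/2! - 7!/3! + 7!/4! - 7!/5! + 7!/6! - 7!/7!
= 5040 - 5040 + 2520 - 840 + 210 - 42 + 7 - 1
= 1854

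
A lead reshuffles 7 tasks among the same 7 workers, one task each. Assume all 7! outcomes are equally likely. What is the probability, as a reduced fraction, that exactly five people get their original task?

1/240

Favorable outcomes: C(7,5)·!2 = 21·1 = 21.
Total outcomes: 7! = 5040.
Probability = 21/5040 = 1/240.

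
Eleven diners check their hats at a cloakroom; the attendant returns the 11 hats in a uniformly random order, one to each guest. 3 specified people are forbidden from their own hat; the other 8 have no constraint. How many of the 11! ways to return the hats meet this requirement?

30078720

Inclusion-exclusion on the 3 forbidden self-matches:
Σ_{j=0}^{3} (-1)^j C(3,j)(11-j)!
= C(3,0)·11! - C(3,1)·10! + C(3,2)·9! - C(3,3)·8!
= 39916800 - 10886400 + 1088640 - 40320
= 30078720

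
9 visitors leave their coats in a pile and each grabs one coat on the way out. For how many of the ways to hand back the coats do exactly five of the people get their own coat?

1134

Choose which 5 of the 9 are fixed: C(9,5) = 126.
The other 4 form a derangement: !4 = 9.
Total: 126 × 9 = 1134.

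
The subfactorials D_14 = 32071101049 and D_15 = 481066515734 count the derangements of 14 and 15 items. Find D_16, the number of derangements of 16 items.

7697064251745

D_16 = (16-1)·(D_15 + D_14) = 15·(481066515734 + 32071101049) = 15·513137616783 = 7697064251745.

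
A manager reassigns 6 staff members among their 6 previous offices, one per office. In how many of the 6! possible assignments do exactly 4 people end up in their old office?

15

Choose which 4 of the 6 are fixed: C(6,4) = 15.
The remaining 2 must be deranged: !2 = 1.
Total: 15 × 1 = 15.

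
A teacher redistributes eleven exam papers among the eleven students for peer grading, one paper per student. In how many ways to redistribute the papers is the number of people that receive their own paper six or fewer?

39913444

# with exactly i fixed is C(11,i)·!(11-i); sum over i=0..6:
  i=0: C(11,0)·!11 = 1·14684570 = 14684570
  i=1: C(11,1)·!10 = 11·1334961 = 14684571
  i=2: C(11,2)·!9 = 55·133496 = 7342280
  i=3: C(11,3)·!8 = 165·14833 = 2447445
  i=4: C(11,4)·!7 = 330·1854 = 611820
  i=5: C(11,5)·!6 = 462·265 = 122430
  i=6: C(11,6)·!5 = 462·44 = 20328
Total = 39913444.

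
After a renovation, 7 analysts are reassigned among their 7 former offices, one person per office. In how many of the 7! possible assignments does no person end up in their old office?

1854

The number of derangements of 7 is !7 = Σ_{k=0}^{7} (-1)^k·7!/k!
= 7! - 7!/1! + 7!/2! - 7!/3! + 7!/4! - 7!/5! + 7!/6! - 7!/7!
= 5040 - 5040 + 2520 - 840 + 210 - 42 + 7 - 1
= 1854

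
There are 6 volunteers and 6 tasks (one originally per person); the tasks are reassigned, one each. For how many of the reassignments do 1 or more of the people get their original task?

Sum C(6,i)·!(6-i) for i = 1..6:
  i=1: C(6,1)·!5 = 6·44 = 264
  i=2: C(6,2)·!4 = 15·9 = 135
  i=3: C(6,3)·!3 = 20·2 = 40
  i=4: C(6,4)·!2 = 15·1 = 15
  i=5: C(6,5)·!1 = 6·0 = 0
  i=6: C(6,6)·!0 = 1·1 = 1
Total = 455.

455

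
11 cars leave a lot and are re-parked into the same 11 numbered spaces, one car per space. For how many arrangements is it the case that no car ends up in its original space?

14684570

!11 = 11! · Σ_{k=0}^{11} (-1)^k/k!
= 11! - 11!/1! + 11!/2! - 11!/3! + 11!/4! - 11!/5! + 11!/6! - 11!/7! + 11!/8! - 11!/9! + 11!/10! - 11!/11!
= 39916800 - 39916800 + 19958400 - 6652800 + 1663200 - 332640 + 55440 - 7920 + 990 - 110 + 11 - 1
= 14684570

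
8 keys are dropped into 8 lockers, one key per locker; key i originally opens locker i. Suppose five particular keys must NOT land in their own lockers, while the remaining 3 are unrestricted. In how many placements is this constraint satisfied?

21234

Let A_j be the event that the j-th constrained one is fixed. By inclusion-exclusion over the 5 events:
Σ_{j=0}^{5} (-1)^j C(5,j)(8-j)!
= C(5,0)·8! - C(5,1)·7! + C(5,2)·6! - C(5,3)·5! + C(5,4)·4! - C(5,5)·3!
= 40320 - 25200 + 7200 - 1200 + 120 - 6
= 21234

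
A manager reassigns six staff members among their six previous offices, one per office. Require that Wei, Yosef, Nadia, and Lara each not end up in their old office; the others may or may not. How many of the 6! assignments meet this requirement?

362

Inclusion-exclusion on the 4 forbidden self-matches:
Σ_{j=0}^{4} (-1)^j C(4,j)(6-j)!
= C(4,0)·6! - C(4,1)·5! + C(4,2)·4! - C(4,3)·3! + C(4,4)·2!
= 720 - 480 + 144 - 24 + 2
= 362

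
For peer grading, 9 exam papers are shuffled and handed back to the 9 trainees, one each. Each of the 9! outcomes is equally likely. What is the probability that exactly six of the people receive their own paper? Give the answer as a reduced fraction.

1/2160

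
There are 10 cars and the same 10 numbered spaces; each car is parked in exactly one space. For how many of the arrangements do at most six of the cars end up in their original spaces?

3628514

# with exactly i fixed is C(10,i)·!(10-i); sum over i=0..6:
  i=0: C(10,0)·!10 = 1·1334961 = 1334961
  i=1: C(10,1)·!9 = 10·133496 = 1334960
  i=2: C(10,2)·!8 = 45·14833 = 667485
  i=3: C(10,3)·!7 = 120·1854 = 222480
  i=4: C(10,4)·!6 = 210·265 = 55650
  i=5: C(10,5)·!5 = 252·44 = 11088
  i=6: C(10,6)·!4 = 210·9 = 1890
Total = 3628514.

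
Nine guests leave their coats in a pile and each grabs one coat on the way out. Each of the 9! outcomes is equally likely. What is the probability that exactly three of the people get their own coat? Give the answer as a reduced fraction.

Favorable outcomes: C(9,3)·!6 = 84·265 = 22260.
Total outcomes: 9! = 362880.
Probability = 22260/362880 = 53/864.

53/864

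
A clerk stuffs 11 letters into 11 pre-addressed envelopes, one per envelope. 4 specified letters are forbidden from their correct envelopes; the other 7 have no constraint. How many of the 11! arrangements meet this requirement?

Inclusion-exclusion on the 4 forbidden self-matches:
Σ_{j=0}^{4} (-1)^j C(4,j)(11-j)!
= C(4,0)·11! - C(4,1)·10! + C(4,2)·9! - C(4,3)·8! + C(4,4)·7!
= 39916800 - 14515200 + 2177280 - 161280 + 5040
= 27422640

27422640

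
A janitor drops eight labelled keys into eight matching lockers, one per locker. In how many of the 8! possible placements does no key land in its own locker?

!8 = 8! · Σ_{k=0}^{8} (-1)^k/k!
= 8! - 8!/1! + 8!/2! - 8!/3! + 8!/4! - 8!/5! + 8!/6! - 8!/7! + 8!/8!
= 40320 - 40320 + 20160 - 6720 + 1680 - 336 + 56 - 8 + 1
= 14833

14833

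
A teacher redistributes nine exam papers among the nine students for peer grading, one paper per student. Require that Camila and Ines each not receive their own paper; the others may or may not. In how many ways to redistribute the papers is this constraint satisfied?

Let A_j be the event that the j-th constrained one is fixed. By inclusion-exclusion over the 2 events:
Σ_{j=0}^{2} (-1)^j C(2,j)(9-j)!
= C(2,0)·9! - C(2,1)·8! + C(2,2)·7!
= 362880 - 80640 + 5040
= 287280

287280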